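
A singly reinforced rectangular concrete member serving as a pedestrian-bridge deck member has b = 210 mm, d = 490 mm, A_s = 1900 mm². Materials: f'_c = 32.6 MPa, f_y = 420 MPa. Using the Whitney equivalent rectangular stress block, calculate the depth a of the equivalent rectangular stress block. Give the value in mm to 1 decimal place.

a ≈ 137.1 mm

T = A_s f_y = 1900 × 420 = 798000 N = 798 kN.
Setting C = 0.85 f'_c a b equal to T: a = 798000/(0.85 × 32.6 × 210) = 137.1 mm.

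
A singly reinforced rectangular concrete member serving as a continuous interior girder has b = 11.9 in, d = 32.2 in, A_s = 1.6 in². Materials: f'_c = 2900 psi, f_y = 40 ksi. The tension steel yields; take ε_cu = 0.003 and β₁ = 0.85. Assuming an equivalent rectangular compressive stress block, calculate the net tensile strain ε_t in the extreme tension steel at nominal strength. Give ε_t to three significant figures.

a = A_s f_y/(0.85 f'_c b) = 2.182 in.
β₁ = 0.85, so c = a/β₁ = 2.182/0.85 = 2.567 in.
From the linear strain diagram with ε_cu = 0.003: ε_t = 0.003 (d − c)/c = 0.003 × (32.2 − 2.567)/2.567 = 0.0346.
Since ε_t ≥ 0.005, the section is tension-controlled.

ε_t ≈ 0.0346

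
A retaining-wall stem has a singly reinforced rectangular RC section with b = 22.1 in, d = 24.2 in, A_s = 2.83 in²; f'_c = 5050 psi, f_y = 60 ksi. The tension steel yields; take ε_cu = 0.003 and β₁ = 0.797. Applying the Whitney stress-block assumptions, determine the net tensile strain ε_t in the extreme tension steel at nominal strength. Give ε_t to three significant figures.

ε_t ≈ 0.0293

a = A_s f_y/(0.85 f'_c b) = 1.790 in.
β₁ = 0.797, so c = a/β₁ = 1.790/0.797 = 2.246 in.
From the linear strain diagram with ε_cu = 0.003: ε_t = 0.003 (d − c)/c = 0.003 × (24.2 − 2.246)/2.246 = 0.0293.
Since ε_t ≥ 0.005, the section is tension-controlled.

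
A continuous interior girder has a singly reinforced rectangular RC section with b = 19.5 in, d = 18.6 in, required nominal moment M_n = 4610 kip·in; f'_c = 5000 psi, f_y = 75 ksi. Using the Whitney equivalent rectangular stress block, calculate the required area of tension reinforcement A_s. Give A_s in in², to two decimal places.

From M_n = 0.85 f'_c a b (d − a/2):
a = d − √(d² − 2M_n/(0.85 f'_c b)) = 18.6 − √(18.6² − 2 × 4610/(0.85 × 5 × 19.5)) = 3.280 in.
A_s = 0.85 f'_c a b / f_y = 0.85 × 5 × 3.280 × 19.5 / 75 = 3.624 in².

A_s ≈ 3.62 in²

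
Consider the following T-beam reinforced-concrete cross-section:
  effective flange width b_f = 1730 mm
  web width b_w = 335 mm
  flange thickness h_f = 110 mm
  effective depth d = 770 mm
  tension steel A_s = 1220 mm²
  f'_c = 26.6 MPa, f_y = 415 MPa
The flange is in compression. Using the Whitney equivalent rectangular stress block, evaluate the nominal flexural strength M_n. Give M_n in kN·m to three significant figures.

M_n ≈ 387 kN·m

Tension: T = A_s f_y = 1220 × 415 = 506300 N.
Try a within the flange: a = T/(0.85 f'_c b_f) = 506300/(0.85 × 26.6 × 1730) = 12.94 mm.
Since a = 12.94 ≤ h_f = 110 mm, the stress block lies entirely in the flange; analyse as a rectangular beam of width b_f.
M_n = T(d − a/2) = 506300 × (770 − 6.47) = 386.58 × 10⁶ N·mm.
M_n = 386.58 kN·m.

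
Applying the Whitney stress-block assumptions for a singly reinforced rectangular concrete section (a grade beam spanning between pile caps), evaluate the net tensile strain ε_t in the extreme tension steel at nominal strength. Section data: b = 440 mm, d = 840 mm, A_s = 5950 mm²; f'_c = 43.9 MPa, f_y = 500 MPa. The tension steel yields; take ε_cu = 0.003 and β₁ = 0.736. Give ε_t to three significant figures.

ε_t ≈ 0.00724

a = A_s f_y/(0.85 f'_c b) = 181.20 mm.
β₁ = 0.736, so c = a/β₁ = 181.20/0.736 = 246.20 mm.
From the linear strain diagram with ε_cu = 0.003: ε_t = 0.003 (d − c)/c = 0.003 × (840 − 246.20)/246.20 = 0.00724.
Since ε_t ≥ 0.005, the section is tension-controlled.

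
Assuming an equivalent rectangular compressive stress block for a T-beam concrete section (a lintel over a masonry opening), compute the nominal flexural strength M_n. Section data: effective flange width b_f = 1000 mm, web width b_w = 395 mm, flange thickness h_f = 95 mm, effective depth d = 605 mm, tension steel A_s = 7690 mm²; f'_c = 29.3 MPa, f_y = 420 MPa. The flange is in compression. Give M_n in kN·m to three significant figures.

Tension: T = A_s f_y = 7690 × 420 = 3229800 N.
Try a within the flange: a = T/(0.85 f'_c b_f) = 3229800/(0.85 × 29.3 × 1000) = 129.68 mm.
a = 129.68 > h_f = 95 mm: the block extends into the web. Split into flange-overhang and web parts.
C_f = 0.85 f'_c (b_f − b_w) h_f = 0.85 × 29.3 × (1000 − 395) × 95 = 1431415 N.
Remaining web compression depth: a_w = (T − C_f)/(0.85 f'_c b_w) = (3229800 − 1431415)/(0.85 × 29.3 × 395) = 182.81 mm.
M_n = C_f(d − h_f/2) + (T − C_f)(d − a_w/2) = 1431415 × (605 − 47.5) + 1798385 × (605 − 91.405) = 798.01 + 923.64 = 1721.65 × 10⁶ N·mm.
M_n = 1721.65 kN·m.

M_n ≈ 1720 kN·m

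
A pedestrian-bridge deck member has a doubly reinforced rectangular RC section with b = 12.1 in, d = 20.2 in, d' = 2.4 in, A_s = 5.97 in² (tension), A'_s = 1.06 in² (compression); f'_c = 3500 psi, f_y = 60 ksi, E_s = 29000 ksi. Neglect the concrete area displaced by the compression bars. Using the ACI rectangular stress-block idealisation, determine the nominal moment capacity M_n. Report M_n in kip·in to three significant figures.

M_n ≈ 5880 kip·in

Assume both steels yield.
a = (A_s − A'_s) f_y/(0.85 f'_c b) = (5.97 − 1.06) × 60/(0.85 × 3.5 × 12.1) = 8.184 in.
c = a/β₁ = 8.184/0.85 = 9.628 in; ε'_s = 0.003(c − d')/c = 0.0023 ≥ ε_y = 0.0021, so the compression steel yields.
M_n = (A_s − A'_s) f_y (d − a/2) + A'_s f_y (d − d') = 294.6 × (20.2 − 4.092) + 63.6 × (20.2 − 2.4) = 4745.4 + 1132.1 = 5877.5 kip·in.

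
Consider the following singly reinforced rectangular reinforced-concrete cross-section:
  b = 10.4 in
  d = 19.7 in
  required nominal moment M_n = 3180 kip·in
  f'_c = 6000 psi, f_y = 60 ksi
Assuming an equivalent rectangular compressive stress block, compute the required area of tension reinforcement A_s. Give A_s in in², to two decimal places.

A_s ≈ 2.94 in²

From M_n = 0.85 f'_c a b (d − a/2):
a = d − √(d² − 2M_n/(0.85 f'_c b)) = 19.7 − √(19.7² − 2 × 3180/(0.85 × 6 × 10.4)) = 3.324 in.
A_s = 0.85 f'_c a b / f_y = 0.85 × 6 × 3.324 × 10.4 / 60 = 2.938 in².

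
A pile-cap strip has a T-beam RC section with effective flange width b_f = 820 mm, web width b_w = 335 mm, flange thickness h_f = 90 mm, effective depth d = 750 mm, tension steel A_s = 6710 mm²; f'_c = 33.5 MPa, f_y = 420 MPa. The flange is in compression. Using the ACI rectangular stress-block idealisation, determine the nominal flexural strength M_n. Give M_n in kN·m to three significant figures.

M_n ≈ 1930 kN·m

Tension: T = A_s f_y = 6710 × 420 = 2818200 N.
Try a within the flange: a = T/(0.85 f'_c b_f) = 2818200/(0.85 × 33.5 × 820) = 120.70 mm.
a = 120.70 > h_f = 90 mm: the block extends into the web. Split into flange-overhang and web parts.
C_f = 0.85 f'_c (b_f − b_w) h_f = 0.85 × 33.5 × (820 − 335) × 90 = 1242934 N.
Remaining web compression depth: a_w = (T − C_f)/(0.85 f'_c b_w) = (2818200 − 1242934)/(0.85 × 33.5 × 335) = 165.14 mm.
M_n = C_f(d − h_f/2) + (T − C_f)(d − a_w/2) = 1242934 × (750 − 45) + 1575266 × (750 − 82.57) = 876.27 + 1051.38 = 1927.65 × 10⁶ N·mm.
M_n = 1927.65 kN·m.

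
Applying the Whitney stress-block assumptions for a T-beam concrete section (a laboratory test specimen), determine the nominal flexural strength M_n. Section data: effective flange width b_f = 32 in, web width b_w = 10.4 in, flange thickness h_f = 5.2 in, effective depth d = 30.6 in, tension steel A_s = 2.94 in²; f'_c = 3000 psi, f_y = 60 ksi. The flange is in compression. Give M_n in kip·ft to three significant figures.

M_n ≈ 434 kip·ft

Tension: T = A_s f_y = 2.94 × 60 = 176.4 kips.
Try a within the flange: a = T/(0.85 f'_c b_f) = 176.4/(0.85 × 3 × 32) = 2.162 in.
Since a = 2.162 ≤ h_f = 5.2 in, the stress block lies entirely in the flange; analyse as a rectangular beam of width b_f.
M_n = T(d − a/2) = 176.4 × (30.6 − 1.081) = 5207.2 kip·in.
M_n = 5207.2/12 = 433.93 kip·ft.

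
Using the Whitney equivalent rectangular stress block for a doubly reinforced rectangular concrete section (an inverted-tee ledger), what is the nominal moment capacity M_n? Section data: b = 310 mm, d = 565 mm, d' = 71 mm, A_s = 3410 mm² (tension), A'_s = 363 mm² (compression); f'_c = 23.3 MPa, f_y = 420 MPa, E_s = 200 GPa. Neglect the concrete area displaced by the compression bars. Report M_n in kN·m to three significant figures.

M_n ≈ 665 kN·m

Assume both tension and compression steel yield.
Net tension couple steel: A_s − A'_s = 3047 mm².
a = (A_s − A'_s) f_y / (0.85 f'_c b) = 1279740/(0.85 × 23.3 × 310) = 208.44 mm.
c = a/β₁ = 208.44/0.85 = 245.22 mm; ε'_s = 0.003(c − d')/c = 0.0021 ≥ f_y/E_s = 0.0021, so compression steel does yield.
M_n = (A_s − A'_s) f_y (d − a/2) + A'_s f_y (d − d') = [1279740 × (565 − 104.22) + 152460 × (565 − 71)] × 10⁻⁶ = 589.68 + 75.32 = 665.00 kN·m.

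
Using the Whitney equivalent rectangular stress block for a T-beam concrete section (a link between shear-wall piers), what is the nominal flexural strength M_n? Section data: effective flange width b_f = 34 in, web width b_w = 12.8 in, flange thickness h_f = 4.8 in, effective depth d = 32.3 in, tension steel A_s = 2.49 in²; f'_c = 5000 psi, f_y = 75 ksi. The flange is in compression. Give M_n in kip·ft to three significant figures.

Tension: T = A_s f_y = 2.49 × 75 = 186.75 kips.
Try a within the flange: a = T/(0.85 f'_c b_f) = 186.75/(0.85 × 5 × 34) = 1.292 in.
Since a = 1.292 ≤ h_f = 4.8 in, the stress block lies entirely in the flange; analyse as a rectangular beam of width b_f.
M_n = T(d − a/2) = 186.75 × (32.3 − 0.646) = 5911.4 kip·in.
M_n = 5911.4/12 = 492.62 kip·ft.

M_n ≈ 493 kip·ft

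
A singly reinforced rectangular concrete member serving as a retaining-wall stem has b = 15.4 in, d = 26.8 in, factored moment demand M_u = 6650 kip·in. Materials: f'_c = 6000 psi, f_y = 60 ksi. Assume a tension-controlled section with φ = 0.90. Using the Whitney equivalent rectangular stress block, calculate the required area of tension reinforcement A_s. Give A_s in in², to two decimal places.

A_s ≈ 4.94 in²

M_n = M_u/φ = 6650/0.90 = 7388.89 kip·in.
From M_n = 0.85 f'_c a b (d − a/2):
a = d − √(d² − 2M_n/(0.85 f'_c b)) = 26.8 − √(26.8² − 2 × 7388.89/(0.85 × 6 × 15.4)) = 3.776 in.
A_s = 0.85 f'_c a b / f_y = 0.85 × 6 × 3.776 × 15.4 / 60 = 4.943 in².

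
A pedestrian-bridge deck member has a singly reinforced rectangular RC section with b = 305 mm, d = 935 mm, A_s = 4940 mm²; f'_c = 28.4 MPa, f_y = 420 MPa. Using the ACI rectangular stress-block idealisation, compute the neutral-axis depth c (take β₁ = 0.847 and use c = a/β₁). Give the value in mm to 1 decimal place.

c ≈ 332.7 mm

T = A_s f_y = 4940 × 420 = 2074800 N = 2074.8 kN.
Setting C = 0.85 f'_c a b equal to T: a = 2074800/(0.85 × 28.4 × 305) = 281.799 mm.
With β₁ = 0.847, c = a/β₁ = 281.799/0.847 = 332.7 mm.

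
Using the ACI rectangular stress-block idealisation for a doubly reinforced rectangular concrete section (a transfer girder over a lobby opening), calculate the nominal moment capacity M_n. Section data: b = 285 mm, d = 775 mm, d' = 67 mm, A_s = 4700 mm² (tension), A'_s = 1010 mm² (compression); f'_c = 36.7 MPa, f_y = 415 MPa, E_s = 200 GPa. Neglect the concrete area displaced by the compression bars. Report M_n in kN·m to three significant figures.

M_n ≈ 1350 kN·m

Assume both tension and compression steel yield.
Net tension couple steel: A_s − A'_s = 3690 mm².
a = (A_s − A'_s) f_y / (0.85 f'_c b) = 1531350/(0.85 × 36.7 × 285) = 172.24 mm.
c = a/β₁ = 172.24/0.788 = 218.58 mm; ε'_s = 0.003(c − d')/c = 0.0021 ≥ f_y/E_s = 0.0021, so compression steel does yield.
M_n = (A_s − A'_s) f_y (d − a/2) + A'_s f_y (d − d') = [1531350 × (775 − 86.12) + 419150 × (775 − 67)] × 10⁻⁶ = 1054.92 + 296.76 = 1351.68 kN·m.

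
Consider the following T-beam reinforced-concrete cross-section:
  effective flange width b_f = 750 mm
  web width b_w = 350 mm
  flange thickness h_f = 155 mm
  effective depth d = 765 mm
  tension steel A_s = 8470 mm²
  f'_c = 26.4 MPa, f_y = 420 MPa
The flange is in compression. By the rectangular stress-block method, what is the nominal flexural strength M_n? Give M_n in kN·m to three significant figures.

M_n ≈ 2310 kN·m

Tension: T = A_s f_y = 8470 × 420 = 3557400 N.
Try a within the flange: a = T/(0.85 f'_c b_f) = 3557400/(0.85 × 26.4 × 750) = 211.37 mm.
a = 211.37 > h_f = 155 mm: the block extends into the web. Split into flange-overhang and web parts.
C_f = 0.85 f'_c (b_f − b_w) h_f = 0.85 × 26.4 × (750 − 350) × 155 = 1391280 N.
Remaining web compression depth: a_w = (T − C_f)/(0.85 f'_c b_w) = (3557400 − 1391280)/(0.85 × 26.4 × 350) = 275.80 mm.
M_n = C_f(d − h_f/2) + (T − C_f)(d − a_w/2) = 1391280 × (765 − 77.5) + 2166120 × (765 − 137.9) = 956.51 + 1358.37 = 2314.88 × 10⁶ N·mm.
M_n = 2314.88 kN·m.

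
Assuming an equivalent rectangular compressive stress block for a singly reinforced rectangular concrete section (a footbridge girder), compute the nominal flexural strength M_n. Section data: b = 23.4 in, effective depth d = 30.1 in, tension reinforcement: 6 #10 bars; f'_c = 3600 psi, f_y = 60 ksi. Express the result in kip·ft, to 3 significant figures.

A_s = 6 × 1.27 = 7.62 in².
T = A_s f_y = 7.62 × 60 = 457.2 kips.
a = T/(0.85 f'_c b) = 457.2/(0.85 × 3.6 × 23.4) = 6.385 in.
M_n = T(d − a/2) = 457.2 × (30.1 − 3.1925) = 12302.1 kip·in = 12302.1/12 = 1025.18 kip·ft.

M_n ≈ 1030 kip·ft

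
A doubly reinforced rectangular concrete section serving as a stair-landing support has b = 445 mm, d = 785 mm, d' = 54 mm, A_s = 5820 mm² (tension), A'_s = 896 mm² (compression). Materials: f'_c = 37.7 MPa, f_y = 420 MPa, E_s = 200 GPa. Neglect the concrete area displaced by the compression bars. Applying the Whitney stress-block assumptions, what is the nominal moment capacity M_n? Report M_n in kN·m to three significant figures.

Assume both tension and compression steel yield.
Net tension couple steel: A_s − A'_s = 4924 mm².
a = (A_s − A'_s) f_y / (0.85 f'_c b) = 2068080/(0.85 × 37.7 × 445) = 145.03 mm.
c = a/β₁ = 145.03/0.781 = 185.70 mm; ε'_s = 0.003(c − d')/c = 0.0021 ≥ f_y/E_s = 0.0021, so compression steel does yield.
M_n = (A_s − A'_s) f_y (d − a/2) + A'_s f_y (d − d') = [2068080 × (785 − 72.515) + 376320 × (785 − 54)] × 10⁻⁶ = 1473.48 + 275.09 = 1748.57 kN·m.

M_n ≈ 1750 kN·m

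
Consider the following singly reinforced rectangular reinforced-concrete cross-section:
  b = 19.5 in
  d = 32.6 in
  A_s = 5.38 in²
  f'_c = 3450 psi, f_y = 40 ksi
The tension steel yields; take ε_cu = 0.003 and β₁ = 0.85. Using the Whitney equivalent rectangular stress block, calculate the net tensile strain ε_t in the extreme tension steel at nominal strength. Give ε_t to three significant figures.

ε_t ≈ 0.0191

a = A_s f_y/(0.85 f'_c b) = 3.763 in.
β₁ = 0.85, so c = a/β₁ = 3.763/0.85 = 4.427 in.
From the linear strain diagram with ε_cu = 0.003: ε_t = 0.003 (d − c)/c = 0.003 × (32.6 − 4.427)/4.427 = 0.0191.
Since ε_t ≥ 0.005, the section is tension-controlled.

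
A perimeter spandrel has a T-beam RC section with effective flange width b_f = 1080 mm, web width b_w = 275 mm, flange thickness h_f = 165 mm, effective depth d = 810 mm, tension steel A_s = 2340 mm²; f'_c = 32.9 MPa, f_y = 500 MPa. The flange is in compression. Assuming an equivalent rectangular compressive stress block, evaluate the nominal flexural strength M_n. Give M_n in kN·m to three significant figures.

Tension: T = A_s f_y = 2340 × 500 = 1170000 N.
Try a within the flange: a = T/(0.85 f'_c b_f) = 1170000/(0.85 × 32.9 × 1080) = 38.74 mm.
Since a = 38.74 ≤ h_f = 165 mm, the stress block lies entirely in the flange; analyse as a rectangular beam of width b_f.
M_n = T(d − a/2) = 1170000 × (810 − 19.37) = 925.04 × 10⁶ N·mm.
M_n = 925.04 kN·m.

M_n ≈ 925 kN·m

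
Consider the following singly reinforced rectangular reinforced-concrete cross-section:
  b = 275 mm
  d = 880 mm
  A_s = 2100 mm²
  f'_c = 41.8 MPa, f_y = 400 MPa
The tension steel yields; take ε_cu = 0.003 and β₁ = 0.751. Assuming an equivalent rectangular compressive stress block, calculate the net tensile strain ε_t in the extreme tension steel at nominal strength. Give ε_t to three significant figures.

ε_t ≈ 0.0201

a = A_s f_y/(0.85 f'_c b) = 85.97 mm.
β₁ = 0.751, so c = a/β₁ = 85.97/0.751 = 114.47 mm.
From the linear strain diagram with ε_cu = 0.003: ε_t = 0.003 (d − c)/c = 0.003 × (880 − 114.47)/114.47 = 0.0201.
Since ε_t ≥ 0.005, the section is tension-controlled.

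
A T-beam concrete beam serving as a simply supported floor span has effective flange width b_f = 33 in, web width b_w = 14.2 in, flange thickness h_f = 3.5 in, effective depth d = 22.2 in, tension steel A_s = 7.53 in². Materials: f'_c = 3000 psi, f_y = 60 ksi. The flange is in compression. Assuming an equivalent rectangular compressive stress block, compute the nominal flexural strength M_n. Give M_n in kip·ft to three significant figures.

M_n ≈ 719 kip·ft

Tension: T = A_s f_y = 7.53 × 60 = 451.8 kips.
Try a within the flange: a = T/(0.85 f'_c b_f) = 451.8/(0.85 × 3 × 33) = 5.369 in.
a = 5.369 > h_f = 3.5 in: the block extends into the web. Split into flange-overhang and web parts.
C_f = 0.85 f'_c (b_f − b_w) h_f = 0.85 × 3 × (33 − 14.2) × 3.5 = 167.8 kips.
Remaining web compression depth: a_w = (T − C_f)/(0.85 f'_c b_w) = (451.8 − 167.8)/(0.85 × 3 × 14.2) = 7.843 in.
M_n = C_f(d − h_f/2) + (T − C_f)(d − a_w/2) = 167.8 × (22.2 − 1.75) + 284 × (22.2 − 3.9215) = 3431.5 + 5191.1 = 8622.6 kip·in.
M_n = 8622.6/12 = 718.55 kip·ft.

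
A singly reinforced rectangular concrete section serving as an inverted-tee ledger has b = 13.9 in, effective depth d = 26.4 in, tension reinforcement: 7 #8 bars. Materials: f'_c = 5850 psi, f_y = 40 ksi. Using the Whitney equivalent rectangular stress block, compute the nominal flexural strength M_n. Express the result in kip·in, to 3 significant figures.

M_n ≈ 5490 kip·in

A_s = 7 × 0.79 = 5.53 in².
T = A_s f_y = 5.53 × 40 = 221.2 kips.
a = T/(0.85 f'_c b) = 221.2/(0.85 × 5.85 × 13.9) = 3.200 in.
M_n = T(d − a/2) = 221.2 × (26.4 − 1.6) = 5485.8 kip·in.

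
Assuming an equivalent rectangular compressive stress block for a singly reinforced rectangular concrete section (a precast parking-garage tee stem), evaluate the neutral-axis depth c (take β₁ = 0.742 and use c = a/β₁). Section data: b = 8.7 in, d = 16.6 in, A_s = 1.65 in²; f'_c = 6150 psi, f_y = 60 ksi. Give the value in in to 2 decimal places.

c ≈ 2.93 in

T = A_s f_y = 1.65 × 60 = 99 kips.
a = T/(0.85 f'_c b) = 99/(0.85 × 6.15 × 8.7) = 2.1768 in.
With β₁ = 0.742, c = a/β₁ = 2.1768/0.742 = 2.93 in.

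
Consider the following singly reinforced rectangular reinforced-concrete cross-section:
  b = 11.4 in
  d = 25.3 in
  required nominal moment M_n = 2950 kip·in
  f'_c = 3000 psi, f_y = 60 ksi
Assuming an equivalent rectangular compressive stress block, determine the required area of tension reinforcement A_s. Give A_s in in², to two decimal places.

From M_n = 0.85 f'_c a b (d − a/2):
a = d − √(d² − 2M_n/(0.85 f'_c b)) = 25.3 − √(25.3² − 2 × 2950/(0.85 × 3 × 11.4)) = 4.392 in.
A_s = 0.85 f'_c a b / f_y = 0.85 × 3 × 4.392 × 11.4 / 60 = 2.128 in².

A_s ≈ 2.13 in²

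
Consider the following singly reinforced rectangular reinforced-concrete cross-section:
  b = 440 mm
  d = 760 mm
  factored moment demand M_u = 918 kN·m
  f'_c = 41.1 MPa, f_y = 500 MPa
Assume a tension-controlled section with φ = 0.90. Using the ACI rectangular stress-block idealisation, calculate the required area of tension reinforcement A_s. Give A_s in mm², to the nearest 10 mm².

A_s ≈ 2860 mm²

M_n = M_u/φ = 918/0.90 = 1020 kN·m.
With M_n = 0.85 f'_c a b (d − a/2), solve the quadratic for a:
a = d − √(d² − 2M_n/(0.85 f'_c b)) = 760 − √(760² − 2 × 1020×10⁶/(0.85 × 41.1 × 440)) = 93.00 mm.
A_s = 0.85 f'_c a b / f_y = 0.85 × 41.1 × 93.00 × 440 / 500 = 2859.1 mm².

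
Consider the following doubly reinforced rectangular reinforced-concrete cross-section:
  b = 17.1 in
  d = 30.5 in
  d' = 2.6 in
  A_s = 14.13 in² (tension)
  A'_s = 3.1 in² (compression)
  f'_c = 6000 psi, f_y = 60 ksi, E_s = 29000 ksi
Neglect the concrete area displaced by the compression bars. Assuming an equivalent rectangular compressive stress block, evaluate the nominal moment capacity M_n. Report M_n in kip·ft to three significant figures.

M_n ≈ 1910 kip·ft

Assume both steels yield.
a = (A_s − A'_s) f_y/(0.85 f'_c b) = (14.13 − 3.1) × 60/(0.85 × 6 × 17.1) = 7.589 in.
c = a/β₁ = 7.589/0.75 = 10.119 in; ε'_s = 0.003(c − d')/c = 0.0022 ≥ ε_y = 0.0021, so the compression steel yields.
M_n = (A_s − A'_s) f_y (d − a/2) + A'_s f_y (d − d') = 661.8 × (30.5 − 3.7945) + 186 × (30.5 − 2.6) = 17673.7 + 5189.4 = 22863.1 kip·in = 22863.1/12 = 1905.26 kip·ft.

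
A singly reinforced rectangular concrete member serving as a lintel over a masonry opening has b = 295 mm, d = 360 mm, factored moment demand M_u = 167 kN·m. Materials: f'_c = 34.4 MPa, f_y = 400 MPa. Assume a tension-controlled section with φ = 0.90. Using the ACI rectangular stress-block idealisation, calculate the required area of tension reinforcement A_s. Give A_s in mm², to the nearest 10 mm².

A_s ≈ 1420 mm²

M_n = M_u/φ = 167/0.90 = 185.556 kN·m.
With M_n = 0.85 f'_c a b (d − a/2), solve the quadratic for a:
a = d − √(d² − 2M_n/(0.85 f'_c b)) = 360 − √(360² − 2 × 185.556×10⁶/(0.85 × 34.4 × 295)) = 65.76 mm.
A_s = 0.85 f'_c a b / f_y = 0.85 × 34.4 × 65.76 × 295 / 400 = 1418.1 mm².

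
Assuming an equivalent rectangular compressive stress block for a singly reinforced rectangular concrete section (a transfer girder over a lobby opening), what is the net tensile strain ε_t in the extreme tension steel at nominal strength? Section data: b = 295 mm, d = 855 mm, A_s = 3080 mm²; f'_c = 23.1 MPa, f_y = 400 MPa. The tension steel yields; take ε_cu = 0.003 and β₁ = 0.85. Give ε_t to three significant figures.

ε_t ≈ 0.00725

a = A_s f_y/(0.85 f'_c b) = 212.70 mm.
β₁ = 0.85, so c = a/β₁ = 212.70/0.85 = 250.24 mm.
From the linear strain diagram with ε_cu = 0.003: ε_t = 0.003 (d − c)/c = 0.003 × (855 − 250.24)/250.24 = 0.00725.
Since ε_t ≥ 0.005, the section is tension-controlled.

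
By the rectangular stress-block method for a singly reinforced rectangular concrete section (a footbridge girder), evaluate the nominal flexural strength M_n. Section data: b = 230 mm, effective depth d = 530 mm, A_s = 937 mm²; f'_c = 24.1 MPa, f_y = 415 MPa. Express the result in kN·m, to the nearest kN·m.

M_n ≈ 190 kN·m

T = A_s f_y = 937 × 415 = 388855 N = 388.855 kN.
From C = T: a = T/(0.85 f'_c b) = 388855/(0.85 × 24.1 × 230) = 82.53 mm.
M_n = T(d − a/2) = 388.855 kN × (530 − 41.265) mm = 190.05 kN·m.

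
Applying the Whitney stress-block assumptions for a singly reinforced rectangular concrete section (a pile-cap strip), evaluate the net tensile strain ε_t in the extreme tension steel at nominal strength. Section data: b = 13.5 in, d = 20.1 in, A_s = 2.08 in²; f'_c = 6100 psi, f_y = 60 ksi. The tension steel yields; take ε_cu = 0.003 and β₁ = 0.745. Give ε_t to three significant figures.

a = A_s f_y/(0.85 f'_c b) = 1.783 in.
β₁ = 0.745, so c = a/β₁ = 1.783/0.745 = 2.393 in.
From the linear strain diagram with ε_cu = 0.003: ε_t = 0.003 (d − c)/c = 0.003 × (20.1 − 2.393)/2.393 = 0.0222.
Since ε_t ≥ 0.005, the section is tension-controlled.

ε_t ≈ 0.0222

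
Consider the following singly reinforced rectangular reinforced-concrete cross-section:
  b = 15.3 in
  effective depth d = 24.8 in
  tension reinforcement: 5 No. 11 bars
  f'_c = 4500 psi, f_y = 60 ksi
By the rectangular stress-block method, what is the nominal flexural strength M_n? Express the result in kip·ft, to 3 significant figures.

M_n ≈ 811 kip·ft

A_s = 5 × 1.56 = 7.8 in².
T = A_s f_y = 7.8 × 60 = 468 kips.
a = T/(0.85 f'_c b) = 468/(0.85 × 4.5 × 15.3) = 7.997 in.
M_n = T(d − a/2) = 468 × (24.8 − 3.9985) = 9735.1 kip·in = 9735.1/12 = 811.26 kip·ft.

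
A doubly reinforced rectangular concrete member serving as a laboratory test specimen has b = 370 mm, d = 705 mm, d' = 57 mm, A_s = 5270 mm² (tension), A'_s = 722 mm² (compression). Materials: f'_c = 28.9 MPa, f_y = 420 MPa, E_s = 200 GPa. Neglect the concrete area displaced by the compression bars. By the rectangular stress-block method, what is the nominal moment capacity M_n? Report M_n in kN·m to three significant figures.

Assume both tension and compression steel yield.
Net tension couple steel: A_s − A'_s = 4548 mm².
a = (A_s − A'_s) f_y / (0.85 f'_c b) = 1910160/(0.85 × 28.9 × 370) = 210.16 mm.
c = a/β₁ = 210.16/0.844 = 249.00 mm; ε'_s = 0.003(c − d')/c = 0.0023 ≥ f_y/E_s = 0.0021, so compression steel does yield.
M_n = (A_s − A'_s) f_y (d − a/2) + A'_s f_y (d − d') = [1910160 × (705 − 105.08) + 303240 × (705 − 57)] × 10⁻⁶ = 1145.94 + 196.50 = 1342.44 kN·m.

M_n ≈ 1340 kN·m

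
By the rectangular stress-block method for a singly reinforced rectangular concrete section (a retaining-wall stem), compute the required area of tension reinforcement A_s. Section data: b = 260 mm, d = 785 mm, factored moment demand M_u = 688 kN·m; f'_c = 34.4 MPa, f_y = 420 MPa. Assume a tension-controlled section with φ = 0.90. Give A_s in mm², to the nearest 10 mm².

A_s ≈ 2550 mm²

M_n = M_u/φ = 688/0.90 = 764.444 kN·m.
With M_n = 0.85 f'_c a b (d − a/2), solve the quadratic for a:
a = d − √(d² − 2M_n/(0.85 f'_c b)) = 785 − √(785² − 2 × 764.444×10⁶/(0.85 × 34.4 × 260)) = 140.70 mm.
A_s = 0.85 f'_c a b / f_y = 0.85 × 34.4 × 140.70 × 260 / 420 = 2546.8 mm².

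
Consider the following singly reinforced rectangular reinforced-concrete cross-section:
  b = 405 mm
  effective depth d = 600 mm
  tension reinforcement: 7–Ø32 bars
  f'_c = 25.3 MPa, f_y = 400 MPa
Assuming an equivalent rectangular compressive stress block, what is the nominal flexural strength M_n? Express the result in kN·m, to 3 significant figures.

M_n ≈ 1060 kN·m

A_s = 7 × 804 = 5628 mm².
T = A_s f_y = 5628 × 400 = 2251200 N = 2251.2 kN.
From C = T: a = T/(0.85 f'_c b) = 2251200/(0.85 × 25.3 × 405) = 258.48 mm.
M_n = T(d − a/2) = 2251.2 kN × (600 − 129.24) mm = 1059.77 kN·m.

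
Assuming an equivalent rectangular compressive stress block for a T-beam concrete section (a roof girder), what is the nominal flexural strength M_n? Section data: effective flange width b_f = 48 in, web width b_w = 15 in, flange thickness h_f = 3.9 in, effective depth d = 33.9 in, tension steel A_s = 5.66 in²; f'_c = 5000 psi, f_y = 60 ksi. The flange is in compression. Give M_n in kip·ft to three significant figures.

M_n ≈ 936 kip·ft

Tension: T = A_s f_y = 5.66 × 60 = 339.6 kips.
Try a within the flange: a = T/(0.85 f'_c b_f) = 339.6/(0.85 × 5 × 48) = 1.665 in.
Since a = 1.665 ≤ h_f = 3.9 in, the stress block lies entirely in the flange; analyse as a rectangular beam of width b_f.
M_n = T(d − a/2) = 339.6 × (33.9 − 0.8325) = 11229.7 kip·in.
M_n = 11229.7/12 = 935.81 kip·ft.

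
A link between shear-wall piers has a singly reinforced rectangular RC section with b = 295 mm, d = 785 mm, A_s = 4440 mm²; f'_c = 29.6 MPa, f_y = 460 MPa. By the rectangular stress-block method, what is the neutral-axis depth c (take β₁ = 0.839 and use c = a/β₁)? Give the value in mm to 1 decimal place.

T = A_s f_y = 4440 × 460 = 2042400 N = 2042.4 kN.
Setting C = 0.85 f'_c a b equal to T: a = 2042400/(0.85 × 29.6 × 295) = 275.174 mm.
With β₁ = 0.839, c = a/β₁ = 275.174/0.839 = 328.0 mm.

c ≈ 328.0 mm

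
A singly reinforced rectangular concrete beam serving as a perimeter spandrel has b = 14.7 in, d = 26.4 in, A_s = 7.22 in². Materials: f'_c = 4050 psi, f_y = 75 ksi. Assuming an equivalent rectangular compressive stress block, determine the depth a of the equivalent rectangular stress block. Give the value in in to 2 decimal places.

T = A_s f_y = 7.22 × 75 = 541.5 kips.
a = T/(0.85 f'_c b) = 541.5/(0.85 × 4.05 × 14.7) = 10.70 in.

a ≈ 10.70 in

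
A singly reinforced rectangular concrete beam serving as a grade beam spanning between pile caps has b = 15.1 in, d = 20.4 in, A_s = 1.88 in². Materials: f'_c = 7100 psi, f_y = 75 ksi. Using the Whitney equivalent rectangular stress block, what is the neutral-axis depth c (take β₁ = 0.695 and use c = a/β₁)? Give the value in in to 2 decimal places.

T = A_s f_y = 1.88 × 75 = 141 kips.
a = T/(0.85 f'_c b) = 141/(0.85 × 7.1 × 15.1) = 1.5473 in.
With β₁ = 0.695, c = a/β₁ = 1.5473/0.695 = 2.23 in.

c ≈ 2.23 in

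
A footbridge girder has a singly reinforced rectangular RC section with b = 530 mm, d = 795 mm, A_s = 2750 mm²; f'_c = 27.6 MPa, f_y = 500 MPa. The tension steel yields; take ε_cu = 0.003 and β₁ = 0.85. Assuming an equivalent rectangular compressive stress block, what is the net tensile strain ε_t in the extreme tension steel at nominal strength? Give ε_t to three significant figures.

ε_t ≈ 0.0153

a = A_s f_y/(0.85 f'_c b) = 110.59 mm.
β₁ = 0.85, so c = a/β₁ = 110.59/0.85 = 130.11 mm.
From the linear strain diagram with ε_cu = 0.003: ε_t = 0.003 (d − c)/c = 0.003 × (795 − 130.11)/130.11 = 0.0153.
Since ε_t ≥ 0.005, the section is tension-controlled.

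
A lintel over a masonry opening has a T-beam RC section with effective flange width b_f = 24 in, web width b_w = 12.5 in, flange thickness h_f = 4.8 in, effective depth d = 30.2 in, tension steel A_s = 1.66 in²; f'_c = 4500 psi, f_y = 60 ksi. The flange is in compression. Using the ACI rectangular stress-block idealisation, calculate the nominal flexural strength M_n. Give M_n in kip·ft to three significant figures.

Tension: T = A_s f_y = 1.66 × 60 = 99.6 kips.
Try a within the flange: a = T/(0.85 f'_c b_f) = 99.6/(0.85 × 4.5 × 24) = 1.085 in.
Since a = 1.085 ≤ h_f = 4.8 in, the stress block lies entirely in the flange; analyse as a rectangular beam of width b_f.
M_n = T(d − a/2) = 99.6 × (30.2 − 0.5425) = 2953.9 kip·in.
M_n = 2953.9/12 = 246.16 kip·ft.

M_n ≈ 246 kip·ft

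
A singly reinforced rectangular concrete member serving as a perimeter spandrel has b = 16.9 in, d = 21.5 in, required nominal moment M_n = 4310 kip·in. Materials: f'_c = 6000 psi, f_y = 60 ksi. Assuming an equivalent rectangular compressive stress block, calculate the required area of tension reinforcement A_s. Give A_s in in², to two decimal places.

A_s ≈ 3.54 in²

From M_n = 0.85 f'_c a b (d − a/2):
a = d − √(d² − 2M_n/(0.85 f'_c b)) = 21.5 − √(21.5² − 2 × 4310/(0.85 × 6 × 16.9)) = 2.467 in.
A_s = 0.85 f'_c a b / f_y = 0.85 × 6 × 2.467 × 16.9 / 60 = 3.544 in².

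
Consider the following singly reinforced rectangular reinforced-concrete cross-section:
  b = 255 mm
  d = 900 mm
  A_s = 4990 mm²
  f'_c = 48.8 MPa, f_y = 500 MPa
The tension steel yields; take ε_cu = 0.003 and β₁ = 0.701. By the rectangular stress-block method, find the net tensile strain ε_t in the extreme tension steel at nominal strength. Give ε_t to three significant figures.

ε_t ≈ 0.00502

a = A_s f_y/(0.85 f'_c b) = 235.88 mm.
β₁ = 0.701, so c = a/β₁ = 235.88/0.701 = 336.49 mm.
From the linear strain diagram with ε_cu = 0.003: ε_t = 0.003 (d − c)/c = 0.003 × (900 − 336.49)/336.49 = 0.00502.
Since ε_t ≥ 0.005, the section is tension-controlled.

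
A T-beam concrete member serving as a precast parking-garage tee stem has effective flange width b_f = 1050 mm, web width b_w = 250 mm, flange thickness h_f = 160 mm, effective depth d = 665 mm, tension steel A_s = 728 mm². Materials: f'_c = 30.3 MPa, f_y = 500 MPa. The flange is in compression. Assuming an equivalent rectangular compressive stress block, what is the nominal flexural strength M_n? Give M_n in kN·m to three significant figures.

M_n ≈ 240 kN·m

Tension: T = A_s f_y = 728 × 500 = 364000 N.
Try a within the flange: a = T/(0.85 f'_c b_f) = 364000/(0.85 × 30.3 × 1050) = 13.46 mm.
Since a = 13.46 ≤ h_f = 160 mm, the stress block lies entirely in the flange; analyse as a rectangular beam of width b_f.
M_n = T(d − a/2) = 364000 × (665 − 6.73) = 239.61 × 10⁶ N·mm.
M_n = 239.61 kN·m.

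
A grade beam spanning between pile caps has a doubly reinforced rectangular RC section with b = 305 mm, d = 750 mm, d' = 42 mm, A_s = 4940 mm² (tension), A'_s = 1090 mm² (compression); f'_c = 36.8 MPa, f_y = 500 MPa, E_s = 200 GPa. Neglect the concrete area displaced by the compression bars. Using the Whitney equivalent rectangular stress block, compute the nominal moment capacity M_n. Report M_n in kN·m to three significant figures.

M_n ≈ 1640 kN·m

Assume both tension and compression steel yield.
Net tension couple steel: A_s − A'_s = 3850 mm².
a = (A_s − A'_s) f_y / (0.85 f'_c b) = 1925000/(0.85 × 36.8 × 305) = 201.77 mm.
c = a/β₁ = 201.77/0.787 = 256.38 mm; ε'_s = 0.003(c − d')/c = 0.0025 ≥ f_y/E_s = 0.0025, so compression steel does yield.
M_n = (A_s − A'_s) f_y (d − a/2) + A'_s f_y (d − d') = [1925000 × (750 − 100.885) + 545000 × (750 − 42)] × 10⁻⁶ = 1249.55 + 385.86 = 1635.41 kN·m.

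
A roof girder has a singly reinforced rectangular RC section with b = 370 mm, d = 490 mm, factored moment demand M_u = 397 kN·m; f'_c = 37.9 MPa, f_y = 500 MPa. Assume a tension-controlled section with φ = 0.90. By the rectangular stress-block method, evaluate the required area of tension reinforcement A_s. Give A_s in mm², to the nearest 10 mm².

A_s ≈ 1970 mm²

M_n = M_u/φ = 397/0.90 = 441.111 kN·m.
With M_n = 0.85 f'_c a b (d − a/2), solve the quadratic for a:
a = d − √(d² − 2M_n/(0.85 f'_c b)) = 490 − √(490² − 2 × 441.111×10⁶/(0.85 × 37.9 × 370)) = 82.46 mm.
A_s = 0.85 f'_c a b / f_y = 0.85 × 37.9 × 82.46 × 370 / 500 = 1965.8 mm².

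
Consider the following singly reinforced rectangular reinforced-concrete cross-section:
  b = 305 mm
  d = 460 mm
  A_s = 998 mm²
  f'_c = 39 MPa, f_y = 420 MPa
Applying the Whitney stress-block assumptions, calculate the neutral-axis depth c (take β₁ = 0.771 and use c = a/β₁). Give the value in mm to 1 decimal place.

c ≈ 53.8 mm

T = A_s f_y = 998 × 420 = 419160 N = 419.16 kN.
Setting C = 0.85 f'_c a b equal to T: a = 419160/(0.85 × 39 × 305) = 41.457 mm.
With β₁ = 0.771, c = a/β₁ = 41.457/0.771 = 53.8 mm.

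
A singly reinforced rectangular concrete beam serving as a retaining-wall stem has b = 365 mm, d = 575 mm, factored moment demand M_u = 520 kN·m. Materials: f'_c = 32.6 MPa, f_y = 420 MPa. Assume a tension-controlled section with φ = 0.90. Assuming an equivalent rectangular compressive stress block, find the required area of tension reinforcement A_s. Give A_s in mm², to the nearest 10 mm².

M_n = M_u/φ = 520/0.90 = 577.778 kN·m.
With M_n = 0.85 f'_c a b (d − a/2), solve the quadratic for a:
a = d − √(d² − 2M_n/(0.85 f'_c b)) = 575 − √(575² − 2 × 577.778×10⁶/(0.85 × 32.6 × 365)) = 109.84 mm.
A_s = 0.85 f'_c a b / f_y = 0.85 × 32.6 × 109.84 × 365 / 420 = 2645.1 mm².

A_s ≈ 2650 mm²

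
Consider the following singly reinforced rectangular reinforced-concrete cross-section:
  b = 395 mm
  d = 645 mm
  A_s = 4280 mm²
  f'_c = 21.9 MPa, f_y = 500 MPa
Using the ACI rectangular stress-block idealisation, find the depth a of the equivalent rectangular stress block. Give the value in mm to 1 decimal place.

a ≈ 291.0 mm

T = A_s f_y = 4280 × 500 = 2140000 N = 2140 kN.
Setting C = 0.85 f'_c a b equal to T: a = 2140000/(0.85 × 21.9 × 395) = 291.0 mm.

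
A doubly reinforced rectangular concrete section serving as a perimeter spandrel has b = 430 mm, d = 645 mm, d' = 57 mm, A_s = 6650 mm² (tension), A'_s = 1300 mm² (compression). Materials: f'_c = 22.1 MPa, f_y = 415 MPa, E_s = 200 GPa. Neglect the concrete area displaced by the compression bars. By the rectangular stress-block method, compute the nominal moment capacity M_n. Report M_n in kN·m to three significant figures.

M_n ≈ 1440 kN·m

Assume both tension and compression steel yield.
Net tension couple steel: A_s − A'_s = 5350 mm².
a = (A_s − A'_s) f_y / (0.85 f'_c b) = 2220250/(0.85 × 22.1 × 430) = 274.87 mm.
c = a/β₁ = 274.87/0.85 = 323.38 mm; ε'_s = 0.003(c − d')/c = 0.0025 ≥ f_y/E_s = 0.0021, so compression steel does yield.
M_n = (A_s − A'_s) f_y (d − a/2) + A'_s f_y (d − d') = [2220250 × (645 − 137.435) + 539500 × (645 − 57)] × 10⁻⁶ = 1126.92 + 317.23 = 1444.15 kN·m.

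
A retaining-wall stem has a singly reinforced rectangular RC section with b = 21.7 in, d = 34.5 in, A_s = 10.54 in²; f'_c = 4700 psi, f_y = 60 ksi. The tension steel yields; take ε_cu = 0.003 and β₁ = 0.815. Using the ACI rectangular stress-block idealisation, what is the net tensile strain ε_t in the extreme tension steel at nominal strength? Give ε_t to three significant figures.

a = A_s f_y/(0.85 f'_c b) = 7.295 in.
β₁ = 0.815, so c = a/β₁ = 7.295/0.815 = 8.951 in.
From the linear strain diagram with ε_cu = 0.003: ε_t = 0.003 (d − c)/c = 0.003 × (34.5 − 8.951)/8.951 = 0.00856.
Since ε_t ≥ 0.005, the section is tension-controlled.

ε_t ≈ 0.00856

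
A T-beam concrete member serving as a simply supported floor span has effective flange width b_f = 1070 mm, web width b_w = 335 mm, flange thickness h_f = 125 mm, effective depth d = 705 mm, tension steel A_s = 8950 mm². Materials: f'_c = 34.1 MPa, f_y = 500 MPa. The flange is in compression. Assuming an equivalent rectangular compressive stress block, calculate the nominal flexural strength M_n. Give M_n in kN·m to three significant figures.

Tension: T = A_s f_y = 8950 × 500 = 4475000 N.
Try a within the flange: a = T/(0.85 f'_c b_f) = 4475000/(0.85 × 34.1 × 1070) = 144.29 mm.
a = 144.29 > h_f = 125 mm: the block extends into the web. Split into flange-overhang and web parts.
C_f = 0.85 f'_c (b_f − b_w) h_f = 0.85 × 34.1 × (1070 − 335) × 125 = 2662997 N.
Remaining web compression depth: a_w = (T − C_f)/(0.85 f'_c b_w) = (4475000 − 2662997)/(0.85 × 34.1 × 335) = 186.61 mm.
M_n = C_f(d − h_f/2) + (T − C_f)(d − a_w/2) = 2662997 × (705 − 62.5) + 1812003 × (705 − 93.305) = 1710.98 + 1108.39 = 2819.37 × 10⁶ N·mm.
M_n = 2819.37 kN·m.

M_n ≈ 2820 kN·m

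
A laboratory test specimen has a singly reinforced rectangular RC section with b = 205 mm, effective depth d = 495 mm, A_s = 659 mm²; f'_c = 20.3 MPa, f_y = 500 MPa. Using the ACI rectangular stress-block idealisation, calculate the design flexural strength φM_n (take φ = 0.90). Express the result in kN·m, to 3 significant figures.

φM_n ≈ 133 kN·m

T = A_s f_y = 659 × 500 = 329500 N = 329.5 kN.
From C = T: a = T/(0.85 f'_c b) = 329500/(0.85 × 20.3 × 205) = 93.15 mm.
M_n = T(d − a/2) = 329.5 kN × (495 − 46.575) mm = 147.76 kN·m.
φM_n = 0.90 × 147.76 = 132.98 kN·m.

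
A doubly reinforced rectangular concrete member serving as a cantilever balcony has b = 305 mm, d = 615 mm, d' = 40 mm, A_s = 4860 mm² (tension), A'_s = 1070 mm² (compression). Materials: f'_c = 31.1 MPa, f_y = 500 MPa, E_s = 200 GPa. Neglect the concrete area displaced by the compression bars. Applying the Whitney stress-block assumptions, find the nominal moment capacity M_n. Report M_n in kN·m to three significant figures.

Assume both tension and compression steel yield.
Net tension couple steel: A_s − A'_s = 3790 mm².
a = (A_s − A'_s) f_y / (0.85 f'_c b) = 1895000/(0.85 × 31.1 × 305) = 235.03 mm.
c = a/β₁ = 235.03/0.828 = 283.85 mm; ε'_s = 0.003(c − d')/c = 0.0026 ≥ f_y/E_s = 0.0025, so compression steel does yield.
M_n = (A_s − A'_s) f_y (d − a/2) + A'_s f_y (d − d') = [1895000 × (615 − 117.515) + 535000 × (615 − 40)] × 10⁻⁶ = 942.73 + 307.63 = 1250.36 kN·m.

M_n ≈ 1250 kN·m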